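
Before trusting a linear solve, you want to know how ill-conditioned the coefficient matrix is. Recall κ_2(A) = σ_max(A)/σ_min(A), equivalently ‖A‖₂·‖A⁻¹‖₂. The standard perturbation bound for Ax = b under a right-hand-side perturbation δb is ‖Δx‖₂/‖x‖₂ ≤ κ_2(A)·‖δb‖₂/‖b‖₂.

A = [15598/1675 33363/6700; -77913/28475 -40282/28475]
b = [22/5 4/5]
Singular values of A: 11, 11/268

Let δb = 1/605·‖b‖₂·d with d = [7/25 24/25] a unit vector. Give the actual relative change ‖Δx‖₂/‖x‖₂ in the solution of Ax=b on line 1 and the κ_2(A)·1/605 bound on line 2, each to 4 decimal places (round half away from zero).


σ_max = 11, σ_min = 11/268
κ = σ_max/σ_min = 11/(11/268) = 268.0000
κ_2(A)·‖δb‖/‖b‖ = 0.4430
solve Ax = b  →  x = [-22.6096 43.1658]
2-norm of b is 4.4721; of x, 48.7286
Δx = A⁻¹·δb where δb = 1/605·4.4721·d; ‖Δx‖ = 0.1801
realised ‖Δx‖/‖x‖ = 0.0037
so the bound overstates the realised error by a factor of ≈ 119.8566 (computed from the unrounded values)

0.0037
0.4430


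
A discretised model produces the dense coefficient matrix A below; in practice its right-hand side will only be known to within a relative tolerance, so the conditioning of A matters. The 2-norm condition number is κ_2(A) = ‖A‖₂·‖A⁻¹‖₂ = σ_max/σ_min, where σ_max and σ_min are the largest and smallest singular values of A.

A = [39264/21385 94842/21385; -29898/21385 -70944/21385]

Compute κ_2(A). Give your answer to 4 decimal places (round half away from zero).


form AᵀA = [97422084/18292729 233798400/18292729; 233798400/18292729 561122244/18292729] with trace 3896712/108241 and determinant 1296/108241
char-poly roots: 36 and 36/108241
σ_max=√36=6, σ_min=√(36/108241)=(6/329) → κ = 329.0000

329.0000


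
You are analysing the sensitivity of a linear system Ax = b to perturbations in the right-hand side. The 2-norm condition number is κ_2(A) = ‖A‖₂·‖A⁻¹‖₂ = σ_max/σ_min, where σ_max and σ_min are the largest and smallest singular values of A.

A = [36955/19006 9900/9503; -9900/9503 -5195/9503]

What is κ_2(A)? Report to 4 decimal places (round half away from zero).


279.5000

AᵀA = [103394825/21248708 13785750/5312177; 13785750/5312177 7352825/5312177]; tr = 7812125/1249924, det = 625/1249924
char-poly roots: 25/4 and 25/312481
κ = σ_max/σ_min = (5/2)/(5/559) = 279.5000


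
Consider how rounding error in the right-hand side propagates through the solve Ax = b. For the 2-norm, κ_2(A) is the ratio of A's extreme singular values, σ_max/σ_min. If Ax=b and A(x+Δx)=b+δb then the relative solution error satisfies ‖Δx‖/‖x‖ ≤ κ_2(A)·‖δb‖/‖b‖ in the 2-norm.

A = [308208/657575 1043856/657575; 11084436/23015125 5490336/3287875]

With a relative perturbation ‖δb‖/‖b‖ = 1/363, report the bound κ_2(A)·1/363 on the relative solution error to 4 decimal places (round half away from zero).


form AᵀA = [284459133456/629840640625 139309289856/89977234375; 139309289856/89977234375 68233856256/12853890625] with trace 5804668944/1007745025 and determinant 331776/1007745025
λ_max, λ_min = (5804668944/1007745025 ± √33692844166984417536/1015550035412250625)/2 = 144/25, 2304/40309801
κ = σ_max/σ_min = (12/5)/(48/6349) = 317.4500
perturbation bound = 317.4500·1/363 = 0.8745

0.8745


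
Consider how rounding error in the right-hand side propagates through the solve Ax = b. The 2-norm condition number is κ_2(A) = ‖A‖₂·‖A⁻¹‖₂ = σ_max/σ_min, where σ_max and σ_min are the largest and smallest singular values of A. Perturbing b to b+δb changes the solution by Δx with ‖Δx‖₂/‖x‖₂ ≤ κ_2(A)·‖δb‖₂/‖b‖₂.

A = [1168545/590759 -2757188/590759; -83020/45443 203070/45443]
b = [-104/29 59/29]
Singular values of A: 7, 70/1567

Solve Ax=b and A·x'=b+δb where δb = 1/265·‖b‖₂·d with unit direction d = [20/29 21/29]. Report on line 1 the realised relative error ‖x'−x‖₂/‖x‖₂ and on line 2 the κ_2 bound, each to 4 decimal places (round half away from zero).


0.0156
0.5913

σ_max = 7, σ_min = 70/1567
κ_2(A) = 7 / (70/1567) = 156.7000
worst-case relative error ≤ 156.7000 × 1/265 = 0.5913
solve Ax = b  →  x = [-20.8835 -8.0824]
2-norm of b is 4.1231; of x, 22.3930
with δb = [0.0107 0.0113], A·Δx = δb → ‖Δx‖ = 0.3483
realised ‖Δx‖/‖x‖ = 0.0156
tightness: 0.0156 against a bound of 0.5913 (unrounded ratio ≈ 0.0263)


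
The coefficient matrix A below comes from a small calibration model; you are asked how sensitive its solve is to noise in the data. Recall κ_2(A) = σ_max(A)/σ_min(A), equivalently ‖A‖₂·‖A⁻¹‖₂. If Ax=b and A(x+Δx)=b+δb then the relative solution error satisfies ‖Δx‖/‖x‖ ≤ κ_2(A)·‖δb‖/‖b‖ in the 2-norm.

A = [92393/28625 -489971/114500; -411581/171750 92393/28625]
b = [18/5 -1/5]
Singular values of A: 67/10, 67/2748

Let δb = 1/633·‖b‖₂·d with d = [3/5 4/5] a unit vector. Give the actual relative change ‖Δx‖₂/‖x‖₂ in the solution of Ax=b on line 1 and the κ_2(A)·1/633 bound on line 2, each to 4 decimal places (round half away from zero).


σ_max = 67/10, σ_min = 67/2748
κ = σ_max/σ_min = (67/10)/(67/2748) = 274.8000
perturbation bound = 274.8000·1/633 = 0.4341
solve Ax = b  →  x = [65.8925 48.8597]
2-norm of b is 3.6056; of x, 82.0311
Δx = A⁻¹·δb where δb = 1/633·3.6056·d; ‖Δx‖ = 0.2336
dividing the unrounded norms, ‖Δx‖/‖x‖ = 0.0028
realised/bound (from unrounded values) ≈ 0.0066

0.0028
0.4341


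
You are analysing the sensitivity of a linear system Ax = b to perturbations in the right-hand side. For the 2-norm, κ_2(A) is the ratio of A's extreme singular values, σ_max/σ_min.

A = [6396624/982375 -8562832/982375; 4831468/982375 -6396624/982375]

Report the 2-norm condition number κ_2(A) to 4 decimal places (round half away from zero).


form AᵀA = [2570395265296/38602425625 -3427132033728/38602425625; -3427132033728/38602425625 4569555618304/38602425625] with trace 285598035344/1544097025 and determinant 342102016/1544097025
char-poly roots: 4624/25 and 73984/61763881
so κ_2 = √((4624/25) / (73984/61763881)) = 392.9500

392.9500


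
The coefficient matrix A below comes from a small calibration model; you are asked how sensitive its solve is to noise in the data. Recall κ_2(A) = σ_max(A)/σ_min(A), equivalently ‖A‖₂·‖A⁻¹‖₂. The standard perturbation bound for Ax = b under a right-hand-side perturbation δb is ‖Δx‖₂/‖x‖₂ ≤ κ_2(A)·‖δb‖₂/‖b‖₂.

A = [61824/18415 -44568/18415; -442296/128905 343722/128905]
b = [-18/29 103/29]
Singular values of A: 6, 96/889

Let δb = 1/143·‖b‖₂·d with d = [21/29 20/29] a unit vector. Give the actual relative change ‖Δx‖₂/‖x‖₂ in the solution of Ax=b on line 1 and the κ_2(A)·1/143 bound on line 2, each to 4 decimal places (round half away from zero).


largest singular value 6, smallest 96/889
κ_2(A) = 6 / (96/889) = 55.5625
κ_2(A)·‖δb‖/‖b‖ = 0.3885
solve Ax = b  →  x = [10.7125 15.1167]
2-norm of b is 3.6056; of x, 18.5276
δb = ε·‖b‖·d = [0.0183 0.0174]; solving A·Δx = δb gives ‖Δx‖ = 0.2335
relative error = 0.0126
realised/bound (from unrounded values) ≈ 0.0324

0.0126
0.3885


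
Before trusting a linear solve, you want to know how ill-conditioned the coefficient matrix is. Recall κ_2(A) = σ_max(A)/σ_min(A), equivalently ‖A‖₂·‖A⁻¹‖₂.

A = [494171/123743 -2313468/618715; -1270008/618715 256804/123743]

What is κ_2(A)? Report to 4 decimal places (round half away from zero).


62.7500

M = AᵀA = [26706037201/1324596025 -1016880228/52983841; -1016880228/52983841 24224365216/1324596025]. tr(M)=60559337/1575025, det(M)=14776336/39375625
λ_max, λ_min = (60559337/1575025 ± √146548384084089/99228150025)/2 = 961/25, 15376/1575025
κ = σ_max/σ_min = (31/5)/(124/1255) = 62.7500


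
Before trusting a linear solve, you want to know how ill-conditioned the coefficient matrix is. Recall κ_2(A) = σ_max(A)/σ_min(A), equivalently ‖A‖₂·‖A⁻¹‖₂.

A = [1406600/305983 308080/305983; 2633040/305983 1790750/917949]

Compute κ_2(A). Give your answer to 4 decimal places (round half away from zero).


M = AᵀA = [30835374400/323964001 6937892000/323964001; 6937892000/323964001 14051920900/2915676009]. tr(M)=173450500/1734489, det(M)=160000/1734489
λ_max, λ_min = (173450500/1734489 ± √30083965877290000/3008452091121)/2 = 100, 1600/1734489
κ = σ_max/σ_min = 10/(40/1317) = 329.2500

329.2500


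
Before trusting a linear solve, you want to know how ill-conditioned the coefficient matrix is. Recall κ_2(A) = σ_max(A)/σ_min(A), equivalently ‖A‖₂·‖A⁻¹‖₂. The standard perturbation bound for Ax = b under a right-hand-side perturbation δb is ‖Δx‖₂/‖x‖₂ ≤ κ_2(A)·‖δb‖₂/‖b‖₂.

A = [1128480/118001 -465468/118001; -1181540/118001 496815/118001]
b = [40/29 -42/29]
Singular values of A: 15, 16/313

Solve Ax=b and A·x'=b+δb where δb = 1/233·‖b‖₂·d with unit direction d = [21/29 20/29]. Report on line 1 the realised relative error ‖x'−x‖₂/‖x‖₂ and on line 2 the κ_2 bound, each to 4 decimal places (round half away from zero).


σ_max = 15, σ_min = 16/313
κ = σ_max/σ_min = 15/(16/313) = 293.4375
κ_2(A)·‖δb‖/‖b‖ = 1.2594
solve Ax = b  →  x = [0.1231 -0.0513]
2-norm of b is 2.0000; of x, 0.1333
δb = ε·‖b‖·d = [0.0062 0.0059]; solving A·Δx = δb gives ‖Δx‖ = 0.1679
relative error = 1.2594
realised/bound = 1 exactly: the bound is attained for this b and d

1.2594
1.2594


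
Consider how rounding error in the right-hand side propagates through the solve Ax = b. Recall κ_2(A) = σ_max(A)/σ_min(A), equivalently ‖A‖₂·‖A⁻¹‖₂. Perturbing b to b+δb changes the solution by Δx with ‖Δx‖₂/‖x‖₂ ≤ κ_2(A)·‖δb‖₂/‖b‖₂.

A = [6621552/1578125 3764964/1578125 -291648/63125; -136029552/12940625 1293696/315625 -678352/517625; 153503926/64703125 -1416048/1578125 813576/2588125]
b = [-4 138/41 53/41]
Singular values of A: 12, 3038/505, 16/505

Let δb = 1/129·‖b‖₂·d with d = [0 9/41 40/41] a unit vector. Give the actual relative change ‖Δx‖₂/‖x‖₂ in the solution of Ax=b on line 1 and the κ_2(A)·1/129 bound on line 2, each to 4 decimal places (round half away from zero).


0.0209
2.9360

from the listed singular values, σ₁ = 12, σ_n = 16/505
κ = σ_max/σ_min = 12/(16/505) = 378.7500
bound on ‖Δx‖/‖x‖: κ·ε = 378.7500·1/129 = 2.9360
solve Ax = b  →  x = [13.7362 48.2861 38.2739]
‖b‖₂ = 5.3852 and ‖x‖₂ = 63.1278
with δb = [0.0000 0.0092 0.0407], A·Δx = δb → ‖Δx‖ = 1.3176
relative error = 0.0209
realised/bound (from unrounded values) ≈ 0.0071


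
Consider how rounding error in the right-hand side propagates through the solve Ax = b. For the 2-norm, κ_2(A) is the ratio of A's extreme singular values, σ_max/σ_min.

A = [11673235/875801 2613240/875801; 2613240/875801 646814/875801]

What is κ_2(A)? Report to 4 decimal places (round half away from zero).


208.4000

M = AᵀA = [85123996825/456292321 19152435960/456292321; 19152435960/456292321 4311357316/456292321]. tr(M)=53203661/271441, det(M)=240100/271441
eigenvalues of AᵀA: λ = (tr ± √(tr²−4·det))/2 = 196, 1225/271441
κ_2(A) = √(λ_max/λ_min) = √(196 / (1225/271441)) = 208.4000


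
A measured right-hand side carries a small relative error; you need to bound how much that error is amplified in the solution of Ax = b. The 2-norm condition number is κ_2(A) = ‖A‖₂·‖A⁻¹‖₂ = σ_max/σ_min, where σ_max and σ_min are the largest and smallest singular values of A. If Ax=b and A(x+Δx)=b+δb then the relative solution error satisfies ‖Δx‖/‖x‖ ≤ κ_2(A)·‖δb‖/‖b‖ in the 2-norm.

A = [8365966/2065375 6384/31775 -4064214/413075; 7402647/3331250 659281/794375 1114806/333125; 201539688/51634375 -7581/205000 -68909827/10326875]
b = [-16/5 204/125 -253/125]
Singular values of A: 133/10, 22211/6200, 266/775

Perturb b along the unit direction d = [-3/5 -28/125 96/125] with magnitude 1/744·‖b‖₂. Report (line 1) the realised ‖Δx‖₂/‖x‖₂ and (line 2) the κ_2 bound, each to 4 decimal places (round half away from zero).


largest singular value 133/10, smallest 266/775
κ = σ_max/σ_min = (133/10)/(266/775) = 38.7500
perturbation bound = 38.7500·1/744 = 0.0521
solve Ax = b  →  x = [0.1357 0.0613 0.3824]
‖b‖₂ = 4.1231 and ‖x‖₂ = 0.4103
with δb = [-0.0033 -0.0012 0.0043], A·Δx = δb → ‖Δx‖ = 0.0161
relative error = 0.0393
so the bound overstates the realised error by a factor of ≈ 1.3236 (computed from the unrounded values)

0.0393
0.0521


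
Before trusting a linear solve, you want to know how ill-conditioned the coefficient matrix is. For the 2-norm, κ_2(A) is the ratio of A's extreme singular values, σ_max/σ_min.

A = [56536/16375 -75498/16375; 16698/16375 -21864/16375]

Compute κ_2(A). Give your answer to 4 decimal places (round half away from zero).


form AᵀA = [5560228/429025 -7413504/429025; -7413504/429025 9884772/429025] with trace 617800/17161 and determinant 144/17161
char-poly roots: 36 and 4/17161
so κ_2 = √(36 / (4/17161)) = 393.0000

393.0000


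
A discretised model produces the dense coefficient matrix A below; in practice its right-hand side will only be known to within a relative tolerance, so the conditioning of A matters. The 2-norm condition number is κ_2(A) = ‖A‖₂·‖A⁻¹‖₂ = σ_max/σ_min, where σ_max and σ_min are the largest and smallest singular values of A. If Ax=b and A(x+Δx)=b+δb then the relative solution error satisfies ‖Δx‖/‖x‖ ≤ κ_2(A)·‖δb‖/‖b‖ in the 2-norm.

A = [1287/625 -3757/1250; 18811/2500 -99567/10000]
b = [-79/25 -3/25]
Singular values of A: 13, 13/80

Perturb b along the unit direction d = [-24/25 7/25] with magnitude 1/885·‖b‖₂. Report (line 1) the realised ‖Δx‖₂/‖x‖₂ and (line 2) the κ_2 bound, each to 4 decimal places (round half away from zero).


largest singular value 13, smallest 13/80
condition number: 13 ÷ (13/80) = 80.0000
worst-case relative error ≤ 80.0000 × 1/885 = 0.0904
solve Ax = b  →  x = [14.7231 11.1385]
‖b‖ = 3.1623, ‖x‖ = 18.4617
δb = ε·‖b‖·d = [-0.0034 0.0010]; solving A·Δx = δb gives ‖Δx‖ = 0.0220
realised ‖Δx‖/‖x‖ = 0.0012
realised/bound (from unrounded values) ≈ 0.0132

0.0012
0.0904


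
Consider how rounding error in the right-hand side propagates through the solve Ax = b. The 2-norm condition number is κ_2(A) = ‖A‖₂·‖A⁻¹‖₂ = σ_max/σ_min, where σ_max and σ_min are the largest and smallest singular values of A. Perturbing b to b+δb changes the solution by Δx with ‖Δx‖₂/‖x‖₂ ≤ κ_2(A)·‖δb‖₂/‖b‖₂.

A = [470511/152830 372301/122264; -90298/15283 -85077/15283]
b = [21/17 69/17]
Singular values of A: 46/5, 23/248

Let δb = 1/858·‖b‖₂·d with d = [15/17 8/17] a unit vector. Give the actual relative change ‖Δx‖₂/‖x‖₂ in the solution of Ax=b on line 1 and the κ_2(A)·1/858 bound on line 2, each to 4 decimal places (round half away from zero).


σ_max = 46/5, σ_min = 23/248
condition number: (46/5) ÷ (23/248) = 99.2000
perturbation bound = 99.2000·1/858 = 0.1156
solve Ax = b  →  x = [-22.5450 23.1994]
2-norm of b is 4.2426; of x, 32.3495
Δx = A⁻¹·δb where δb = 1/858·4.2426·d; ‖Δx‖ = 0.0533
realised ‖Δx‖/‖x‖ = 0.0016
so the bound overstates the realised error by a factor of ≈ 70.1486 (computed from the unrounded values)

0.0016
0.1156


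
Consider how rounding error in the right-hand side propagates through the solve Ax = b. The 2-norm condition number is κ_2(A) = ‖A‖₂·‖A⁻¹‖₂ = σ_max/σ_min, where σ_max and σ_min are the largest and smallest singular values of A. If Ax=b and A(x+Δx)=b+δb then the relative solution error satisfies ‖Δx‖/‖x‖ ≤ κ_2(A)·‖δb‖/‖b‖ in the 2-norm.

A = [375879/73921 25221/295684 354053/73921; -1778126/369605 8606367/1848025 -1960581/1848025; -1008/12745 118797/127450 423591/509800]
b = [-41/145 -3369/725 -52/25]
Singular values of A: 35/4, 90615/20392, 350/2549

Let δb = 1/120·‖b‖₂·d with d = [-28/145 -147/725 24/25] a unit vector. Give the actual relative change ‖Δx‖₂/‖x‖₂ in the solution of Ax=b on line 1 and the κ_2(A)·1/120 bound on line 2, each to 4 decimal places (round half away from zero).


0.0421
0.5310

from the listed singular values, σ₁ = 35/4, σ_n = 350/2549
κ_2(A) = (35/4) / (350/2549) = 63.7250
bound on ‖Δx‖/‖x‖: κ·ε = 63.7250·1/120 = 0.5310
solve Ax = b  →  x = [4.6440 2.6522 -5.0366]
2-norm of b is 5.0990; of x, 7.3463
re-solving with b+δb shifts x by Δx of norm 0.3095
relative error = 0.0421
tightness: 0.0421 against a bound of 0.5310 (unrounded ratio ≈ 0.0793)


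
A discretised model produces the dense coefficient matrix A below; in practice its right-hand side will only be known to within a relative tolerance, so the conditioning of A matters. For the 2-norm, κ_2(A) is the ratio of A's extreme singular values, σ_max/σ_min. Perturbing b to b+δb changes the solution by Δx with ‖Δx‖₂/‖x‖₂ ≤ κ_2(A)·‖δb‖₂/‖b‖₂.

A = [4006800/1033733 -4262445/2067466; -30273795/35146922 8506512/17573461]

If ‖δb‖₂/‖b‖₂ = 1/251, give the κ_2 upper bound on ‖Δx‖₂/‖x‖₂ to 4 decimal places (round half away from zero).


0.8036

AᵀA = [11585629100025/734863846564 -1544701777920/183715961641; -1544701777920/183715961641 3295729558521/734863846564]; tr = 25746295257/1271390738, det = 102515625/10171125904
char-poly roots: 81/4 and 1265625/2542781476
so κ_2 = √((81/4) / (1265625/2542781476)) = 201.7040
bound on ‖Δx‖/‖x‖: κ·ε = 201.7040·1/251 = 0.8036


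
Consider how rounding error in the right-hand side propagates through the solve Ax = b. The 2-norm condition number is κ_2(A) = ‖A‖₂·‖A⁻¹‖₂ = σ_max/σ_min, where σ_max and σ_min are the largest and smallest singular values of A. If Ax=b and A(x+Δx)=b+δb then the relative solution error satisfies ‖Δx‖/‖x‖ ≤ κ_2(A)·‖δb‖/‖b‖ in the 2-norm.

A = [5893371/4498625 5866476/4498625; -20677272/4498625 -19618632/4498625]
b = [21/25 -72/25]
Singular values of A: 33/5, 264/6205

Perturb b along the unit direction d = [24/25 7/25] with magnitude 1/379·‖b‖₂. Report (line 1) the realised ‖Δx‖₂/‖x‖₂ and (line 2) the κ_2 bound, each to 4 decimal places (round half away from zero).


0.4093
0.4093

largest singular value 33/5, smallest 264/6205
κ_2(A) = (33/5) / (264/6205) = 155.1250
bound on ‖Δx‖/‖x‖: κ·ε = 155.1250·1/379 = 0.4093
solve Ax = b  →  x = [0.3292 0.3135]
2-norm of b is 3.0000; of x, 0.4545
Δx = A⁻¹·δb where δb = 1/379·3.0000·d; ‖Δx‖ = 0.1860
realised ‖Δx‖/‖x‖ = 0.4093
realised/bound = 1 exactly: the bound is attained for this b and d


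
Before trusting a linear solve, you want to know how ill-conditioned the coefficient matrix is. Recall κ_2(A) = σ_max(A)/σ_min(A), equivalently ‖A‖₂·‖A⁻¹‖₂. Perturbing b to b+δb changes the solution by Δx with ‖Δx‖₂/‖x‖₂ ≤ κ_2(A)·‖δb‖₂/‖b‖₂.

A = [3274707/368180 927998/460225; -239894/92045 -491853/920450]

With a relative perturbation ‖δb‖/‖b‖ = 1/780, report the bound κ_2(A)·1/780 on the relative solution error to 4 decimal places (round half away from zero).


0.2303

AᵀA = [465779681425/5422260496 13099626855/677782562; 13099626855/677782562 5898624841/1355565124]; tr = 291120869/3225616, det = 3258025/12902464
λ_max, λ_min = (291120869/3225616 ± √84740851229746761/10404598579456)/2 = 361/4, 9025/3225616
κ = σ_max/σ_min = (19/2)/(95/1796) = 179.6000
worst-case relative error ≤ 179.6000 × 1/780 = 0.2303


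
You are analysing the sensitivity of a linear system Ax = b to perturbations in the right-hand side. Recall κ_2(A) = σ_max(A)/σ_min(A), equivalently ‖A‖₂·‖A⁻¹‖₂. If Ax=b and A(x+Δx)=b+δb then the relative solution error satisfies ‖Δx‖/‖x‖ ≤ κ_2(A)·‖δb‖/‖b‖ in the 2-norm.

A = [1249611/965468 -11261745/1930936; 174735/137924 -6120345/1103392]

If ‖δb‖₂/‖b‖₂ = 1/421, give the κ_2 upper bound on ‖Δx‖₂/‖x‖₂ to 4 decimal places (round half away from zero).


AᵀA = [1817842653/554178632 -129243385755/8866858112; -129243385755/8866858112 4595366147625/70934864896]; tr = 2872129689/42198016, det = 29648025/675168256
char-poly roots: 1089/16 and 27225/42198016
so κ_2 = √((1089/16) / (27225/42198016)) = 324.8000
worst-case relative error ≤ 324.8000 × 1/421 = 0.7715

0.7715


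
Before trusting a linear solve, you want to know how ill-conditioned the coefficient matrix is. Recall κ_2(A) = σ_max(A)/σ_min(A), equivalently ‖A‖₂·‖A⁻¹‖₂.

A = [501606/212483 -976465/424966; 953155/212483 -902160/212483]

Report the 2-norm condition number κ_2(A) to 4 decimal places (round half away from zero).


172.4000

AᵀA = [4014231949/156225001 -3822832755/156225001; -3822832755/156225001 14564202625/624900004]; tr = 36410381/743044, det = 60025/743044
solving λ² − 36410381/743044·λ + 60025/743044 = 0 gives λ = 49, 1225/743044
κ = σ_max/σ_min = 7/(35/862) = 172.4000


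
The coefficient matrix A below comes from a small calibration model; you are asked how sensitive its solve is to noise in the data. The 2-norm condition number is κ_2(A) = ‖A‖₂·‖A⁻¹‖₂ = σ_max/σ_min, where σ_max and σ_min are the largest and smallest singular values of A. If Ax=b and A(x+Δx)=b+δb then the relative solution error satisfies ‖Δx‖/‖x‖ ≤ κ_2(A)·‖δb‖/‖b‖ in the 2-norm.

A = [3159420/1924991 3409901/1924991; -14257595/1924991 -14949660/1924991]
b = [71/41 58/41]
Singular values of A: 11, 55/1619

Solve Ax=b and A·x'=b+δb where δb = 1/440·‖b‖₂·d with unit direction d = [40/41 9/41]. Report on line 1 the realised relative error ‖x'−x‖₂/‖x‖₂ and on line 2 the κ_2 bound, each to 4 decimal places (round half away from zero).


σ_max = 11, σ_min = 55/1619
condition number: 11 ÷ (55/1619) = 323.8000
perturbation bound = 323.8000·1/440 = 0.7359
solve Ax = b  →  x = [-42.6947 40.5361]
2-norm of b is 2.2361; of x, 58.8728
with δb = [0.0050 0.0011], A·Δx = δb → ‖Δx‖ = 0.1496
realised ‖Δx‖/‖x‖ = 0.0025
realised/bound (from unrounded values) ≈ 0.0035

0.0025
0.7359


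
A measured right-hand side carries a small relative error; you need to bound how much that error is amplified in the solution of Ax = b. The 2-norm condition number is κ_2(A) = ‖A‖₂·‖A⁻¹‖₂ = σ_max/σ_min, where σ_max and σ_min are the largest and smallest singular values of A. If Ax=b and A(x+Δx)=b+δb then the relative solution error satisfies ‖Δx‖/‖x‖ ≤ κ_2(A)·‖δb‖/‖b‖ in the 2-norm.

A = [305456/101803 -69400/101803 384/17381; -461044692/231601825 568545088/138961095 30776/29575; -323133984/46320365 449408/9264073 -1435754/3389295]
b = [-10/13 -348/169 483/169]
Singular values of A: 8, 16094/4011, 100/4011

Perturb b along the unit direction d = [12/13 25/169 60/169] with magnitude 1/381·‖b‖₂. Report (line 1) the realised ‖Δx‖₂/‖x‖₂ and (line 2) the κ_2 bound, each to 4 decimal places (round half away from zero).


largest singular value 8, smallest 100/4011
κ_2(A) = 8 / (100/4011) = 320.8800
perturbation bound = 320.8800·1/381 = 0.8422
solve Ax = b  →  x = [-0.4015 -0.6454 -0.2093]
‖b‖₂ = 3.6056 and ‖x‖₂ = 0.7884
δb = ε·‖b‖·d = [0.0087 0.0014 0.0034]; solving A·Δx = δb gives ‖Δx‖ = 0.3796
dividing the unrounded norms, ‖Δx‖/‖x‖ = 0.4815
so the bound overstates the realised error by a factor of ≈ 1.7492 (computed from the unrounded values)

0.4815
0.8422


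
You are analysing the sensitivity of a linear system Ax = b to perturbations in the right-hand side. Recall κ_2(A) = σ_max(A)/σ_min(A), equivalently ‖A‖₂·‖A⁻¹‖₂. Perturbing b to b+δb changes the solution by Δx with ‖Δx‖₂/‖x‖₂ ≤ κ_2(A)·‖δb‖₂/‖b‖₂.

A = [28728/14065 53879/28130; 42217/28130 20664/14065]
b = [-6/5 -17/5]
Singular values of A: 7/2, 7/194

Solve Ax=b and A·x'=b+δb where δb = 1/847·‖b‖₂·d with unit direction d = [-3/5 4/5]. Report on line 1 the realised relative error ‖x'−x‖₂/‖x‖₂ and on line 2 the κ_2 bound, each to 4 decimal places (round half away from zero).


0.0021
0.1145

from the listed singular values, σ₁ = 7/2, σ_n = 7/194
κ = σ_max/σ_min = (7/2)/(7/194) = 97.0000
perturbation bound = 97.0000·1/847 = 0.1145
solve Ax = b  →  x = [37.6059 -40.7291]
‖b‖₂ = 3.6056 and ‖x‖₂ = 55.4352
Δx = A⁻¹·δb where δb = 1/847·3.6056·d; ‖Δx‖ = 0.1180
realised ‖Δx‖/‖x‖ = 0.0021
tightness: 0.0021 against a bound of 0.1145 (unrounded ratio ≈ 0.0186)


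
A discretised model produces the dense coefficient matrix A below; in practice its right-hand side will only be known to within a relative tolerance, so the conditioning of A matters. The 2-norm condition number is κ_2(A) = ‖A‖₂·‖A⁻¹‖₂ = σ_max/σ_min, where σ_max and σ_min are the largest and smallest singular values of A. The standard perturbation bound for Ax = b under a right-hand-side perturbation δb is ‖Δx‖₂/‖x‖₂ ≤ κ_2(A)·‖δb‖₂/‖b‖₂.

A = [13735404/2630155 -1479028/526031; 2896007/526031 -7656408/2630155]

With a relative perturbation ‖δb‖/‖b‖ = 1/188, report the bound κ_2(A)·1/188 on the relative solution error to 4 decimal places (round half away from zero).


1.4189

form AᵀA = [27861281153/483857825 -2971816344/96771565; -2971816344/96771565 7925346512/483857825] with trace 421019149/5692445 and determinant 54700816/711555625
λ_max, λ_min = (421019149/5692445 ± √4431178990507876929/810098251950625)/2 = 1849/25, 29584/28462225
σ_max=√(1849/25)=(43/5), σ_min=√(29584/28462225)=(172/5335) → κ = 266.7500
worst-case relative error ≤ 266.7500 × 1/188 = 1.4189


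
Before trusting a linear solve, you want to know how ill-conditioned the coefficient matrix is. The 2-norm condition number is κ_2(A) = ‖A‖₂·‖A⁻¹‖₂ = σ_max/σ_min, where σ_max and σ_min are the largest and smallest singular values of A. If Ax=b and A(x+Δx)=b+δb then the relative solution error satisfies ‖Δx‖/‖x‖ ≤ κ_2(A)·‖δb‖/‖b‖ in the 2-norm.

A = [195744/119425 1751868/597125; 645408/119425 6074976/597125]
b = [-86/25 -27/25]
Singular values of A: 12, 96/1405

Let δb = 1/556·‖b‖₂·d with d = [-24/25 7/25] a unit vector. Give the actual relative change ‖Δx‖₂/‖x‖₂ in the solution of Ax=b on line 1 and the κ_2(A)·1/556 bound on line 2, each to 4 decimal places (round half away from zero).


from the listed singular values, σ₁ = 12, σ_n = 96/1405
κ = σ_max/σ_min = 12/(96/1405) = 175.6250
perturbation bound = 175.6250·1/556 = 0.3159
solve Ax = b  →  x = [-38.8192 20.5147]
‖b‖ = 3.6056, ‖x‖ = 43.9066
with δb = [-0.0062 0.0018], A·Δx = δb → ‖Δx‖ = 0.0949
relative error = 0.0022
tightness: 0.0022 against a bound of 0.3159 (unrounded ratio ≈ 0.0068)

0.0022
0.3159


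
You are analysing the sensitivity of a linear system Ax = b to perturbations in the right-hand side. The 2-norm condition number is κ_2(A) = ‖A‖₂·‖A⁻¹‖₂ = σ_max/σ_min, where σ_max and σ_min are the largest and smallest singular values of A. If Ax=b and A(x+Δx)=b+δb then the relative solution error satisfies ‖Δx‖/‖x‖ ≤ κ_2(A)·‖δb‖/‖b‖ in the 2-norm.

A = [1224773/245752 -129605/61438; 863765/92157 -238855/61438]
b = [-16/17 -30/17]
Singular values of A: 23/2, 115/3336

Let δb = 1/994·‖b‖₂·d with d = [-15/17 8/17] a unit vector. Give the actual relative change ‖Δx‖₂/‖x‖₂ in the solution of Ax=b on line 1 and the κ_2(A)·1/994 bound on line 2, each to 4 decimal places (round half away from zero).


0.3356
0.3356

σ_max = 23/2, σ_min = 115/3336
condition number: (23/2) ÷ (115/3336) = 333.6000
worst-case relative error ≤ 333.6000 × 1/994 = 0.3356
solve Ax = b  →  x = [-0.1605 0.0669]
2-norm of b is 2.0000; of x, 0.1739
re-solving with b+δb shifts x by Δx of norm 0.0584
realised ‖Δx‖/‖x‖ = 0.3356
tightness: 0.3356 against a bound of 0.3356; the bound is attained (ratio 1)


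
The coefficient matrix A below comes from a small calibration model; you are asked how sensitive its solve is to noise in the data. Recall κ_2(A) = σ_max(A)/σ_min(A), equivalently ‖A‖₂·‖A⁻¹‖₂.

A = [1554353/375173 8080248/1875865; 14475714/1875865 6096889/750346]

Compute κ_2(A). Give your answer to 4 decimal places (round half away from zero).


M = AᵀA = [934071373789/12176019025 196152139953/2435203805; 196152139953/2435203805 4119249196969/48704076100]. tr(M)=373628285/2316484, det(M)=260144641/1447802500
char-poly roots: 16129/100 and 16129/14478025
κ = σ_max/σ_min = (127/10)/(127/3805) = 380.5000

380.5000


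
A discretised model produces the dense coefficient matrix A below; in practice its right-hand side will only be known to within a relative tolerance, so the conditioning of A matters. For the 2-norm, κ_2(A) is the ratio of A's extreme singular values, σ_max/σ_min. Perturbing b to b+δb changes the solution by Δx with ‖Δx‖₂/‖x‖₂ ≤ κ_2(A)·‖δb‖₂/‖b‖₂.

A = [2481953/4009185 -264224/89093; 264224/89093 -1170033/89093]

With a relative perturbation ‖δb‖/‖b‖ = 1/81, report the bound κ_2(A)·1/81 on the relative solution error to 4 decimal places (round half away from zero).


3.5333

M = AᵀA = [87765671089/9561906225 -8666018752/212486805; -8666018752/212486805 855914065/4721929]. tr(M)=1083278794/5688225, det(M)=279841/632025
eigenvalues of AᵀA: λ = (tr ± √(tr²−4·det))/2 = 4761/25, 529/227529
κ = σ_max/σ_min = (69/5)/(23/477) = 286.2000
κ_2(A)·‖δb‖/‖b‖ = 3.5333


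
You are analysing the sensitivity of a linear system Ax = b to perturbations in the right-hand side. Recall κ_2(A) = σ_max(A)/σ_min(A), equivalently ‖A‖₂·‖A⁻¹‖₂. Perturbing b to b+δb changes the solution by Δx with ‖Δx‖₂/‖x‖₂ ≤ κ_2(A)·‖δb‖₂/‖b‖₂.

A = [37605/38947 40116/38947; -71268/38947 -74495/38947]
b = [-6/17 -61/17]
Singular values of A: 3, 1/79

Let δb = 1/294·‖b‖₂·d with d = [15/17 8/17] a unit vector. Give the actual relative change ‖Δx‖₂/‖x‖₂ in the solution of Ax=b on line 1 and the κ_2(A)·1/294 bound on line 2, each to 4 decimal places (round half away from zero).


from the listed singular values, σ₁ = 3, σ_n = 1/79
condition number: 3 ÷ (1/79) = 237.0000
bound on ‖Δx‖/‖x‖: κ·ε = 237.0000·1/294 = 0.8061
solve Ax = b  →  x = [115.1034 -108.2414]
‖b‖ = 3.6056, ‖x‖ = 158.0032
Δx = A⁻¹·δb where δb = 1/294·3.6056·d; ‖Δx‖ = 0.9688
dividing the unrounded norms, ‖Δx‖/‖x‖ = 0.0061
tightness: 0.0061 against a bound of 0.8061 (unrounded ratio ≈ 0.0076)

0.0061
0.8061


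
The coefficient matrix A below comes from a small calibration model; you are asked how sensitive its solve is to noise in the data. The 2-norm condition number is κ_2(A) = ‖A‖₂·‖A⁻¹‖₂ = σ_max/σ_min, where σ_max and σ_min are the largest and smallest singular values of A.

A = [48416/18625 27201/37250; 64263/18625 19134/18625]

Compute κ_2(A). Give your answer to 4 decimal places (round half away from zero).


134.1000

form AᵀA = [258953689/13875625 75523602/13875625; 75523602/13875625 88173369/55502500] with trace 1798381/88804 and determinant 2025/88804
solving λ² − 1798381/88804·λ + 2025/88804 = 0 gives λ = 81/4, 25/22201
σ_max=√(81/4)=(9/2), σ_min=√(25/22201)=(5/149) → κ = 134.1000


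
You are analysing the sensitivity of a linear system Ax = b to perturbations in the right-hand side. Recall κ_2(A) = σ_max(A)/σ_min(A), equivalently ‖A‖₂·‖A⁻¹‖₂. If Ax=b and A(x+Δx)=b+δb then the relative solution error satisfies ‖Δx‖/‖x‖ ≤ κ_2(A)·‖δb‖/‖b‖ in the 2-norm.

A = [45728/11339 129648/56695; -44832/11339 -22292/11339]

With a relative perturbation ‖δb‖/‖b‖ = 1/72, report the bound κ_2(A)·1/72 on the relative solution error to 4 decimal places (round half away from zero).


0.5111

AᵀA = [4876288/152881 12991104/764405; 12991104/764405 34758544/3822025]; tr = 542096/13225, det = 16384/13225
char-poly roots: 1024/25 and 16/529
so κ_2 = √((1024/25) / (16/529)) = 36.8000
κ_2(A)·‖δb‖/‖b‖ = 0.5111


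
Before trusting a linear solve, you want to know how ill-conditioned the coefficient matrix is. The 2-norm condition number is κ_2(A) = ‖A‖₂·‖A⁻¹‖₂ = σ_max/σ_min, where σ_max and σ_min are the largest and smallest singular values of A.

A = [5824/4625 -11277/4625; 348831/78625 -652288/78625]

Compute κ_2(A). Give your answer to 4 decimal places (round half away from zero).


form AᵀA = [210377041/9891025 -15777216/395641; -15777216/395641 739571161/9891025] with trace 3287018/34225 and determinant 117649/855625
solving λ² − 3287018/34225·λ + 117649/855625 = 0 gives λ = 2401/25, 49/34225
σ_max=√(2401/25)=(49/5), σ_min=√(49/34225)=(7/185) → κ = 259.0000

259.0000


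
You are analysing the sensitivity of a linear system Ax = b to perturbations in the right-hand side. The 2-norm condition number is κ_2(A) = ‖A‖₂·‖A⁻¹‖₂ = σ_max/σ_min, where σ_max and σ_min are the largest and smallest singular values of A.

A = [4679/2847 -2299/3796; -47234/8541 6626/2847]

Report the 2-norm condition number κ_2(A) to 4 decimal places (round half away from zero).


M = AᵀA = [2428088125/72948681 -1348703125/97264908; -1348703125/97264908 750030625/129686544]. tr(M)=269820625/6906384, det(M)=390625/1726596
λ_max, λ_min = (269820625/6906384 ± √72760004775390625/47698139955456)/2 = 625/16, 2500/431649
so κ_2 = √((625/16) / (2500/431649)) = 82.1250

82.1250


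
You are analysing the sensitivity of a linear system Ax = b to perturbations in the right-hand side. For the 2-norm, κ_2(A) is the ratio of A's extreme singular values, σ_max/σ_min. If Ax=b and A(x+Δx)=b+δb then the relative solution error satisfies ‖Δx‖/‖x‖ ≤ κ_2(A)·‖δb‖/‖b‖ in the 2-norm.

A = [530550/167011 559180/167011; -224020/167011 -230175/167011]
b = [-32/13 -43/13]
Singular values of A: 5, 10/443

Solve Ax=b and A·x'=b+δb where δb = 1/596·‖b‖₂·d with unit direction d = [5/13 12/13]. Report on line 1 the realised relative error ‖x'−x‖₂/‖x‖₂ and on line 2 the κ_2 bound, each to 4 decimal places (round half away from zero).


from the listed singular values, σ₁ = 5, σ_n = 10/443
κ_2(A) = 5 / (10/443) = 221.5000
bound on ‖Δx‖/‖x‖: κ·ε = 221.5000·1/596 = 0.3716
solve Ax = b  →  x = [128.1793 -122.3517]
2-norm of b is 4.1231; of x, 177.2001
Δx = A⁻¹·δb where δb = 1/596·4.1231·d; ‖Δx‖ = 0.3065
realised ‖Δx‖/‖x‖ = 0.0017
realised/bound (from unrounded values) ≈ 0.0047

0.0017
0.3716


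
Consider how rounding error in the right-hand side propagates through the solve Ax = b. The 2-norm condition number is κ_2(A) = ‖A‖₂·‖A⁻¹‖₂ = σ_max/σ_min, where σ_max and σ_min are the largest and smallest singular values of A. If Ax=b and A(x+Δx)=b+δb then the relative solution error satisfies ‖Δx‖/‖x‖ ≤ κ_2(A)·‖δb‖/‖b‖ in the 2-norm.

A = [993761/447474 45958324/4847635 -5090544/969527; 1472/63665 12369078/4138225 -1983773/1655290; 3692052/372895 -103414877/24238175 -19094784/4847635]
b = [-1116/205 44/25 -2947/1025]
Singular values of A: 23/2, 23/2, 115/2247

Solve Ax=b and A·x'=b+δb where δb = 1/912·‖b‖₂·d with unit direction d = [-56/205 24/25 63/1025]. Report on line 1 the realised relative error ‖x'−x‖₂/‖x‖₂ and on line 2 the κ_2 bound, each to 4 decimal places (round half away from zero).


0.0023
0.2464

from the listed singular values, σ₁ = 23/2, σ_n = 115/2247
κ = σ_max/σ_min = (23/2)/(115/2247) = 224.7000
bound on ‖Δx‖/‖x‖: κ·ε = 224.7000·1/912 = 0.2464
solve Ax = b  →  x = [27.2777 19.6347 48.0275]
‖b‖ = 6.4031, ‖x‖ = 58.6195
re-solving with b+δb shifts x by Δx of norm 0.1372
dividing the unrounded norms, ‖Δx‖/‖x‖ = 0.0023
realised/bound (from unrounded values) ≈ 0.0095


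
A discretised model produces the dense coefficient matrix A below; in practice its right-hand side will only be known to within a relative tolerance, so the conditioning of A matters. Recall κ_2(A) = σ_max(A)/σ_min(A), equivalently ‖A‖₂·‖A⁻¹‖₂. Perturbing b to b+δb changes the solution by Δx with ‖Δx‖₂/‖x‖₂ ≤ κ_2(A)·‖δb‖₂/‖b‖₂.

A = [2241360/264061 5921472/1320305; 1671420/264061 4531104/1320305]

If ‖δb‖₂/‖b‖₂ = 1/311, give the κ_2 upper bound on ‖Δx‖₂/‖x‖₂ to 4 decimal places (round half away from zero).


0.6243

form AᵀA = [459843498000/4101659513 245241509760/4101659513; 245241509760/4101659513 130811139072/4101659513] with trace 34744390416/241274089 and determinant 132710400/241274089
solving λ² − 34744390416/241274089·λ + 132710400/241274089 = 0 gives λ = 144, 921600/241274089
κ_2(A) = √(λ_max/λ_min) = √(144 / (921600/241274089)) = 194.1625
bound on ‖Δx‖/‖x‖: κ·ε = 194.1625·1/311 = 0.6243


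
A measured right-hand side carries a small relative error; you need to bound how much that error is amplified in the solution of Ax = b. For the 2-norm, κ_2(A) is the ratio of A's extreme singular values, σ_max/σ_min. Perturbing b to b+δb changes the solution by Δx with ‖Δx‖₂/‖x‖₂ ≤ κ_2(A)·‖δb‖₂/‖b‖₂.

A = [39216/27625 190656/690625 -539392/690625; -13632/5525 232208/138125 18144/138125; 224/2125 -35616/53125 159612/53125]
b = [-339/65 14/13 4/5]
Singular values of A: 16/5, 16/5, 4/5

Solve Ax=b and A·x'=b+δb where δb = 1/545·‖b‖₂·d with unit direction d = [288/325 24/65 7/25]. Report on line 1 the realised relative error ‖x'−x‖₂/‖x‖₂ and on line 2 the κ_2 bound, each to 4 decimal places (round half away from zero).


largest singular value 16/5, smallest 4/5
κ_2(A) = (16/5) / (4/5) = 4.0000
bound on ‖Δx‖/‖x‖: κ·ε = 4.0000·1/545 = 0.0073
solve Ax = b  →  x = [-3.1801 -3.9868 -0.5118]
‖b‖₂ = 5.3852 and ‖x‖₂ = 5.1254
Δx = A⁻¹·δb where δb = 1/545·5.3852·d; ‖Δx‖ = 0.0124
relative error = 0.0024
tightness: 0.0024 against a bound of 0.0073 (unrounded ratio ≈ 0.3283)

0.0024
0.0073


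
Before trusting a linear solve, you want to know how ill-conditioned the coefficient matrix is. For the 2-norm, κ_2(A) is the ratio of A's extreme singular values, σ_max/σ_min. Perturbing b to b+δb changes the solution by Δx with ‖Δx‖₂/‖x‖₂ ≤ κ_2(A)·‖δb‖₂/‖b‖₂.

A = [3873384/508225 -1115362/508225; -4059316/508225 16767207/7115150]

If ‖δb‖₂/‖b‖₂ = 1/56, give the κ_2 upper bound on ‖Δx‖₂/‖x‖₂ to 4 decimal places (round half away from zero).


5.4766

AᵀA = [37432996432/307125625 -76424819382/2149879375; -76424819382/2149879375 624220664953/60196622500]; tr = 12737740745/96314596, det = 4477456/24078649
char-poly roots: 529/4 and 33856/24078649
κ = σ_max/σ_min = (23/2)/(184/4907) = 306.6875
κ_2(A)·‖δb‖/‖b‖ = 5.4766


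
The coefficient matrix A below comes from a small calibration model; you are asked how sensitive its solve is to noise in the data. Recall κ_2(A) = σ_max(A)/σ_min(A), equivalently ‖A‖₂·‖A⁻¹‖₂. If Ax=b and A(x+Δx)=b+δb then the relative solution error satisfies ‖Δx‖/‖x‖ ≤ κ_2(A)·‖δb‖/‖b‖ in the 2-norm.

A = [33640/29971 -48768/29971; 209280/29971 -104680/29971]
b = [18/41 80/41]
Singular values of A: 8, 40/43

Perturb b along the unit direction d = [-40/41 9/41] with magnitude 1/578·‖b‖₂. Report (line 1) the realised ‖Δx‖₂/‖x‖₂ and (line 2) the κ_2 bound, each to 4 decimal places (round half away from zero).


0.0149
0.0149

from the listed singular values, σ₁ = 8, σ_n = 40/43
κ_2(A) = 8 / (40/43) = 8.6000
perturbation bound = 8.6000·1/578 = 0.0149
solve Ax = b  →  x = [0.2206 -0.1176]
‖b‖₂ = 2.0000 and ‖x‖₂ = 0.2500
re-solving with b+δb shifts x by Δx of norm 0.0037
relative error = 0.0149
tightness: 0.0149 against a bound of 0.0149; the bound is attained (ratio 1)
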